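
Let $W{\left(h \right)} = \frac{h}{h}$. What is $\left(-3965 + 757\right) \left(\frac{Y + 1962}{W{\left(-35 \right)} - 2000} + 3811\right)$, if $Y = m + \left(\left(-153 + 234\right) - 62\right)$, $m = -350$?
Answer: $- \frac{24433918064}{1999} \approx -1.2223 \cdot 10^{7}$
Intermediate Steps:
$W{\left(h \right)} = 1$
$Y = -331$ ($Y = -350 + \left(\left(-153 + 234\right) - 62\right) = -350 + \left(81 - 62\right) = -350 + 19 = -331$)
$\left(-3965 + 757\right) \left(\frac{Y + 1962}{W{\left(-35 \right)} - 2000} + 3811\right) = \left(-3965 + 757\right) \left(\frac{-331 + 1962}{1 - 2000} + 3811\right) = - 3208 \left(\frac{1631}{-1999} + 3811\right) = - 3208 \left(1631 \left(- \frac{1}{1999}\right) + 3811\right) = - 3208 \left(- \frac{1631}{1999} + 3811\right) = \left(-3208\right) \frac{7616558}{1999} = - \frac{24433918064}{1999}$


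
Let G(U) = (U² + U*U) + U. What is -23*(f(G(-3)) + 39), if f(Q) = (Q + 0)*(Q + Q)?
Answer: -11247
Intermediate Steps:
G(U) = U + 2*U² (G(U) = (U² + U²) + U = 2*U² + U = U + 2*U²)
f(Q) = 2*Q² (f(Q) = Q*(2*Q) = 2*Q²)
-23*(f(G(-3)) + 39) = -23*(2*(-3*(1 + 2*(-3)))² + 39) = -23*(2*(-3*(1 - 6))² + 39) = -23*(2*(-3*(-5))² + 39) = -23*(2*15² + 39) = -23*(2*225 + 39) = -23*(450 + 39) = -23*489 = -11247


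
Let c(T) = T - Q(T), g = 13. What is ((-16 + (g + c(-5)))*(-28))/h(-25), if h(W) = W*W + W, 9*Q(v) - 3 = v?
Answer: 49/135 ≈ 0.36296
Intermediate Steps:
Q(v) = ⅓ + v/9
h(W) = W + W² (h(W) = W² + W = W + W²)
c(T) = -⅓ + 8*T/9 (c(T) = T - (⅓ + T/9) = T + (-⅓ - T/9) = -⅓ + 8*T/9)
((-16 + (g + c(-5)))*(-28))/h(-25) = ((-16 + (13 + (-⅓ + (8/9)*(-5))))*(-28))/((-25*(1 - 25))) = ((-16 + (13 + (-⅓ - 40/9)))*(-28))/((-25*(-24))) = ((-16 + (13 - 43/9))*(-28))/600 = ((-16 + 74/9)*(-28))*(1/600) = -70/9*(-28)*(1/600) = (1960/9)*(1/600) = 49/135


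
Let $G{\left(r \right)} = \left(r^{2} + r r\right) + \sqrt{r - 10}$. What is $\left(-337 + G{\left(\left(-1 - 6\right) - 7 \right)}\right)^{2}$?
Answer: $3001 + 220 i \sqrt{6} \approx 3001.0 + 538.89 i$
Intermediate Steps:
$G{\left(r \right)} = \sqrt{-10 + r} + 2 r^{2}$ ($G{\left(r \right)} = \left(r^{2} + r^{2}\right) + \sqrt{-10 + r} = 2 r^{2} + \sqrt{-10 + r} = \sqrt{-10 + r} + 2 r^{2}$)
$\left(-337 + G{\left(\left(-1 - 6\right) - 7 \right)}\right)^{2} = \left(-337 + \left(\sqrt{-10 - 14} + 2 \left(\left(-1 - 6\right) - 7\right)^{2}\right)\right)^{2} = \left(-337 + \left(\sqrt{-10 - 14} + 2 \left(-7 - 7\right)^{2}\right)\right)^{2} = \left(-337 + \left(\sqrt{-10 - 14} + 2 \left(-14\right)^{2}\right)\right)^{2} = \left(-337 + \left(\sqrt{-24} + 2 \cdot 196\right)\right)^{2} = \left(-337 + \left(2 i \sqrt{6} + 392\right)\right)^{2} = \left(-337 + \left(392 + 2 i \sqrt{6}\right)\right)^{2} = \left(55 + 2 i \sqrt{6}\right)^{2}$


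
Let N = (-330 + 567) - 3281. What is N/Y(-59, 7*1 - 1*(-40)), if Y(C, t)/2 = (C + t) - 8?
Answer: 761/10 ≈ 76.100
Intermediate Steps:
Y(C, t) = -16 + 2*C + 2*t (Y(C, t) = 2*((C + t) - 8) = 2*(-8 + C + t) = -16 + 2*C + 2*t)
N = -3044 (N = 237 - 3281 = -3044)
N/Y(-59, 7*1 - 1*(-40)) = -3044/(-16 + 2*(-59) + 2*(7*1 - 1*(-40))) = -3044/(-16 - 118 + 2*(7 + 40)) = -3044/(-16 - 118 + 2*47) = -3044/(-16 - 118 + 94) = -3044/(-40) = -3044*(-1/40) = 761/10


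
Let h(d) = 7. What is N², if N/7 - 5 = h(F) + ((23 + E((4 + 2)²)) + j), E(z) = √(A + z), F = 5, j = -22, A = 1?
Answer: 10094 + 1274*√37 ≈ 17843.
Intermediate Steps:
E(z) = √(1 + z)
N = 91 + 7*√37 (N = 35 + 7*(7 + ((23 + √(1 + (4 + 2)²)) - 22)) = 35 + 7*(7 + ((23 + √(1 + 6²)) - 22)) = 35 + 7*(7 + ((23 + √(1 + 36)) - 22)) = 35 + 7*(7 + ((23 + √37) - 22)) = 35 + 7*(7 + (1 + √37)) = 35 + 7*(8 + √37) = 35 + (56 + 7*√37) = 91 + 7*√37 ≈ 133.58)
N² = (91 + 7*√37)²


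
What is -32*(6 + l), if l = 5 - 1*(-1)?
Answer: -384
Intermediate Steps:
l = 6 (l = 5 + 1 = 6)
-32*(6 + l) = -32*(6 + 6) = -32*12 = -384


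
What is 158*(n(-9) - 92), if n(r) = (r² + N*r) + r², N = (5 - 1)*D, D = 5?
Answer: -17380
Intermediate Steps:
N = 20 (N = (5 - 1)*5 = 4*5 = 20)
n(r) = 2*r² + 20*r (n(r) = (r² + 20*r) + r² = 2*r² + 20*r)
158*(n(-9) - 92) = 158*(2*(-9)*(10 - 9) - 92) = 158*(2*(-9)*1 - 92) = 158*(-18 - 92) = 158*(-110) = -17380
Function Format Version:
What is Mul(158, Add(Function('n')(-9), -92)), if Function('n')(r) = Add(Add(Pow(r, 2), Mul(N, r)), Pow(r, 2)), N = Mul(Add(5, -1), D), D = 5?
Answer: -17380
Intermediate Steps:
N = 20 (N = Mul(Add(5, -1), 5) = Mul(4, 5) = 20)
Function('n')(r) = Add(Mul(2, Pow(r, 2)), Mul(20, r)) (Function('n')(r) = Add(Add(Pow(r, 2), Mul(20, r)), Pow(r, 2)) = Add(Mul(2, Pow(r, 2)), Mul(20, r)))
Mul(158, Add(Function('n')(-9), -92)) = Mul(158, Add(Mul(2, -9, Add(10, -9)), -92)) = Mul(158, Add(Mul(2, -9, 1), -92)) = Mul(158, Add(-18, -92)) = Mul(158, -110) = -17380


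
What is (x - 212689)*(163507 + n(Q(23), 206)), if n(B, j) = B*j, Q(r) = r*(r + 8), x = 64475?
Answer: -46003402390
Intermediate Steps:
Q(r) = r*(8 + r)
(x - 212689)*(163507 + n(Q(23), 206)) = (64475 - 212689)*(163507 + (23*(8 + 23))*206) = -148214*(163507 + (23*31)*206) = -148214*(163507 + 713*206) = -148214*(163507 + 146878) = -148214*310385 = -46003402390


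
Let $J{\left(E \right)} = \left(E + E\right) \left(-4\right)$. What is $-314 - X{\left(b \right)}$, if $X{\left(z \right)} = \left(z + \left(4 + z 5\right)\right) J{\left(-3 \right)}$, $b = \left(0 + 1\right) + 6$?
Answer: $-1418$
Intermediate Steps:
$b = 7$ ($b = 1 + 6 = 7$)
$J{\left(E \right)} = - 8 E$ ($J{\left(E \right)} = 2 E \left(-4\right) = - 8 E$)
$X{\left(z \right)} = 96 + 144 z$ ($X{\left(z \right)} = \left(z + \left(4 + z 5\right)\right) \left(\left(-8\right) \left(-3\right)\right) = \left(z + \left(4 + 5 z\right)\right) 24 = \left(4 + 6 z\right) 24 = 96 + 144 z$)
$-314 - X{\left(b \right)} = -314 - \left(96 + 144 \cdot 7\right) = -314 - \left(96 + 1008\right) = -314 - 1104 = -1418$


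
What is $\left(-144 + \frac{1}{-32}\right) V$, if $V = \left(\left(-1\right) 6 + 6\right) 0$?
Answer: $0$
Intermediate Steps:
$V = 0$ ($V = \left(-6 + 6\right) 0 = 0 \cdot 0 = 0$)
$\left(-144 + \frac{1}{-32}\right) V = \left(-144 + \frac{1}{-32}\right) 0 = \left(-144 - \frac{1}{32}\right) 0 = \left(- \frac{4609}{32}\right) 0 = 0$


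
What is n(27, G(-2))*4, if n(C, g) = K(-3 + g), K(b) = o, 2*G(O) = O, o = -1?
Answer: -4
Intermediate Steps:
G(O) = O/2
K(b) = -1
n(C, g) = -1
n(27, G(-2))*4 = -1*4 = -4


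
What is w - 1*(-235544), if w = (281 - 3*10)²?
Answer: 298545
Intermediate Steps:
w = 63001 (w = (281 - 30)² = 251² = 63001)
w - 1*(-235544) = 63001 - 1*(-235544) = 63001 + 235544 = 298545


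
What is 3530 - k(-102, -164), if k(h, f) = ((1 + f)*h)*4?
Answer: -62974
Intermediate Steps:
k(h, f) = 4*h*(1 + f) (k(h, f) = (h*(1 + f))*4 = 4*h*(1 + f))
3530 - k(-102, -164) = 3530 - 4*(-102)*(1 - 164) = 3530 - 4*(-102)*(-163) = 3530 - 1*66504 = 3530 - 66504 = -62974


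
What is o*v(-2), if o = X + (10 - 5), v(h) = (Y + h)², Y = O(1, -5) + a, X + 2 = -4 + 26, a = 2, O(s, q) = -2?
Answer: 100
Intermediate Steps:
X = 20 (X = -2 + (-4 + 26) = -2 + 22 = 20)
Y = 0 (Y = -2 + 2 = 0)
v(h) = h² (v(h) = (0 + h)² = h²)
o = 25 (o = 20 + (10 - 5) = 20 + 5 = 25)
o*v(-2) = 25*(-2)² = 25*4 = 100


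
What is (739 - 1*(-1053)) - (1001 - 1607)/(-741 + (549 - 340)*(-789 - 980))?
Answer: 331933649/185231 ≈ 1792.0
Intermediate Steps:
(739 - 1*(-1053)) - (1001 - 1607)/(-741 + (549 - 340)*(-789 - 980)) = (739 + 1053) - (-606)/(-741 + 209*(-1769)) = 1792 - (-606)/(-741 - 369721) = 1792 - (-606)/(-370462) = 1792 - (-606)*(-1)/370462 = 1792 - 1*303/185231 = 1792 - 303/185231 = 331933649/185231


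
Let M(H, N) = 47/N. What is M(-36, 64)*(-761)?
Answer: -35767/64 ≈ -558.86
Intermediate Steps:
M(-36, 64)*(-761) = (47/64)*(-761) = -35767/64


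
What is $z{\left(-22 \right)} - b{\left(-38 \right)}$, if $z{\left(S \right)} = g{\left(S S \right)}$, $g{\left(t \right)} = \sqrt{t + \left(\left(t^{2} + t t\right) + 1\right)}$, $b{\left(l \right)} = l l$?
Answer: $-1444 + \sqrt{468997} \approx -759.17$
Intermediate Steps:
$b{\left(l \right)} = l^{2}$
$g{\left(t \right)} = \sqrt{1 + t + 2 t^{2}}$ ($g{\left(t \right)} = \sqrt{t + \left(\left(t^{2} + t^{2}\right) + 1\right)} = \sqrt{t + \left(2 t^{2} + 1\right)} = \sqrt{t + \left(1 + 2 t^{2}\right)} = \sqrt{1 + t + 2 t^{2}}$)
$z{\left(S \right)} = \sqrt{1 + S^{2} + 2 S^{4}}$ ($z{\left(S \right)} = \sqrt{1 + S S + 2 \left(S S\right)^{2}} = \sqrt{1 + S^{2} + 2 \left(S^{2}\right)^{2}} = \sqrt{1 + S^{2} + 2 S^{4}}$)
$z{\left(-22 \right)} - b{\left(-38 \right)} = \sqrt{1 + \left(-22\right)^{2} + 2 \left(-22\right)^{4}} - \left(-38\right)^{2} = \sqrt{1 + 484 + 2 \cdot 234256} - 1444 = \sqrt{1 + 484 + 468512} - 1444 = \sqrt{468997} - 1444 = -1444 + \sqrt{468997}$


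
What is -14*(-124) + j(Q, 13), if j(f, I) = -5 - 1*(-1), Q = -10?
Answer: 1732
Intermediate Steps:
j(f, I) = -4 (j(f, I) = -5 + 1 = -4)
-14*(-124) + j(Q, 13) = -14*(-124) - 4 = 1736 - 4 = 1732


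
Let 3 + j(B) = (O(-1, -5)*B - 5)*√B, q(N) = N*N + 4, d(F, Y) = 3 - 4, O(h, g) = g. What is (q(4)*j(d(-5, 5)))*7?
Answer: -420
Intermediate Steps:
d(F, Y) = -1
q(N) = 4 + N² (q(N) = N² + 4 = 4 + N²)
j(B) = -3 + √B*(-5 - 5*B) (j(B) = -3 + (-5*B - 5)*√B = -3 + (-5 - 5*B)*√B = -3 + √B*(-5 - 5*B))
(q(4)*j(d(-5, 5)))*7 = ((4 + 4²)*(-3 - 5*I - (-5)*I))*7 = ((4 + 16)*(-3 - 5*I - (-5)*I))*7 = (20*(-3 - 5*I + 5*I))*7 = (20*(-3))*7 = -60*7 = -420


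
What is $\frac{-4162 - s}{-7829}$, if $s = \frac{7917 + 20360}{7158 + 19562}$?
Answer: $\frac{111236917}{209190880} \approx 0.53175$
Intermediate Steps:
$s = \frac{28277}{26720} \approx 1.0583$
$\frac{-4162 - s}{-7829} = \frac{-4162 - \frac{28277}{26720}}{-7829} = \left(-4162 - \frac{28277}{26720}\right) \left(- \frac{1}{7829}\right) = \left(- \frac{111236917}{26720}\right) \left(- \frac{1}{7829}\right) = \frac{111236917}{209190880}$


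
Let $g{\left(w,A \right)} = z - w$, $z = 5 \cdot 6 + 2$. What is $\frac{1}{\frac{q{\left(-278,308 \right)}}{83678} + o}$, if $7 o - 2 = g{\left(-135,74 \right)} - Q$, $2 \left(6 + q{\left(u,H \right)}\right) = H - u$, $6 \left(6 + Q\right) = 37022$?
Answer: $- \frac{251034}{215003783} \approx -0.0011676$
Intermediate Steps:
$z = 32$ ($z = 30 + 2 = 32$)
$g{\left(w,A \right)} = 32 - w$
$Q = \frac{18493}{3}$ ($Q = -6 + \frac{1}{6} \cdot 37022 = -6 + \frac{18511}{3} = \frac{18493}{3} \approx 6164.3$)
$q{\left(u,H \right)} = -6 + \frac{H}{2} - \frac{u}{2}$ ($q{\left(u,H \right)} = -6 + \frac{H - u}{2} = -6 + \left(\frac{H}{2} - \frac{u}{2}\right) = -6 + \frac{H}{2} - \frac{u}{2}$)
$o = - \frac{17986}{21}$ ($o = \frac{2}{7} + \frac{\left(32 - -135\right) - \frac{18493}{3}}{7} = \frac{2}{7} + \frac{\left(32 + 135\right) - \frac{18493}{3}}{7} = \frac{2}{7} + \frac{167 - \frac{18493}{3}}{7} = \frac{2}{7} + \frac{1}{7} \left(- \frac{17992}{3}\right) = \frac{2}{7} - \frac{17992}{21} = - \frac{17986}{21} \approx -856.48$)
$\frac{1}{\frac{q{\left(-278,308 \right)}}{83678} + o} = \frac{1}{\frac{-6 + \frac{1}{2} \cdot 308 - -139}{83678} - \frac{17986}{21}} = \frac{1}{\left(-6 + 154 + 139\right) \frac{1}{83678} - \frac{17986}{21}} = \frac{1}{287 \cdot \frac{1}{83678} - \frac{17986}{21}} = \frac{1}{\frac{41}{11954} - \frac{17986}{21}} = \frac{1}{- \frac{215003783}{251034}} = - \frac{251034}{215003783}$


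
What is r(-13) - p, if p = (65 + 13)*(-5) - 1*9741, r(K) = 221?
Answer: 10352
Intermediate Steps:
p = -10131 (p = 78*(-5) - 9741 = -390 - 9741 = -10131)
r(-13) - p = 221 - 1*(-10131) = 221 + 10131 = 10352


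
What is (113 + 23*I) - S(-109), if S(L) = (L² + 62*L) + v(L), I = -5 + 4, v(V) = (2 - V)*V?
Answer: 7066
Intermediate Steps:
v(V) = V*(2 - V)
I = -1
S(L) = L² + 62*L + L*(2 - L) (S(L) = (L² + 62*L) + L*(2 - L) = L² + 62*L + L*(2 - L))
(113 + 23*I) - S(-109) = (113 + 23*(-1)) - 64*(-109) = (113 - 23) - 1*(-6976) = 90 + 6976 = 7066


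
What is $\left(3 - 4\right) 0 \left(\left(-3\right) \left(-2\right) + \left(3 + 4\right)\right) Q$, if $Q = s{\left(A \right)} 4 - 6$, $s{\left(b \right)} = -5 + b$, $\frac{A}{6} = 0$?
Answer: $0$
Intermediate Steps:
$A = 0$ ($A = 6 \cdot 0 = 0$)
$Q = -26$ ($Q = \left(-5 + 0\right) 4 - 6 = \left(-5\right) 4 - 6 = -20 - 6 = -26$)
$\left(3 - 4\right) 0 \left(\left(-3\right) \left(-2\right) + \left(3 + 4\right)\right) Q = \left(3 - 4\right) 0 \left(\left(-3\right) \left(-2\right) + \left(3 + 4\right)\right) \left(-26\right) = \left(-1\right) 0 \left(6 + 7\right) \left(-26\right) = 0 \cdot 13 \left(-26\right) = 0 \left(-26\right) = 0$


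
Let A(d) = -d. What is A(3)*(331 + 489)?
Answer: -2460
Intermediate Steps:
A(3)*(331 + 489) = (-1*3)*(331 + 489) = -3*820 = -2460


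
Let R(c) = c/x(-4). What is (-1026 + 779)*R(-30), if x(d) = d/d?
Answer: 7410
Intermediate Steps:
x(d) = 1
R(c) = c (R(c) = c/1 = c*1 = c)
(-1026 + 779)*R(-30) = (-1026 + 779)*(-30) = -247*(-30) = 7410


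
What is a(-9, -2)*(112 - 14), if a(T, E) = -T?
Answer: 882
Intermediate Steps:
a(-9, -2)*(112 - 14) = (-1*(-9))*(112 - 14) = 9*98 = 882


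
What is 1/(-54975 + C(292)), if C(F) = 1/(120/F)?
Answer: -30/1649177 ≈ -1.8191e-5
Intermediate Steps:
C(F) = F/120
1/(-54975 + C(292)) = 1/(-54975 + (1/120)*292) = 1/(-54975 + 73/30) = 1/(-1649177/30) = -30/1649177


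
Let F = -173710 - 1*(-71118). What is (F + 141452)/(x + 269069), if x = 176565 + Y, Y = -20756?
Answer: 19430/212439 ≈ 0.091462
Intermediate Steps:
x = 155809 (x = 176565 - 20756 = 155809)
F = -102592 (F = -173710 + 71118 = -102592)
(F + 141452)/(x + 269069) = (-102592 + 141452)/(155809 + 269069) = 38860/424878 = 38860*(1/424878) = 19430/212439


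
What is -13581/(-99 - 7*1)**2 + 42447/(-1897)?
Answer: -502697649/21314692 ≈ -23.585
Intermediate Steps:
-13581/(-99 - 7*1)**2 + 42447/(-1897) = -13581/(-99 - 7)**2 + 42447*(-1/1897) = -13581/((-106)**2) - 42447/1897 = -13581/11236 - 42447/1897 = -502697649/21314692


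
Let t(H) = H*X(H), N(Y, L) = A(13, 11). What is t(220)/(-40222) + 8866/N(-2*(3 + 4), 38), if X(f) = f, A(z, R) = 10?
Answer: 89031063/100555 ≈ 885.40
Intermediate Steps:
N(Y, L) = 10
t(H) = H**2 (t(H) = H*H = H**2)
t(220)/(-40222) + 8866/N(-2*(3 + 4), 38) = 220**2/(-40222) + 8866/10 = 48400*(-1/40222) + 8866*(1/10) = -24200/20111 + 4433/5 = 89031063/100555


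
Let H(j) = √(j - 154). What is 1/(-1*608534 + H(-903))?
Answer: -608534/370313630213 - I*√1057/370313630213 ≈ -1.6433e-6 - 8.7795e-11*I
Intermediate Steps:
H(j) = √(-154 + j)
1/(-1*608534 + H(-903)) = 1/(-1*608534 + √(-154 - 903)) = 1/(-608534 + √(-1057)) = 1/(-608534 + I*√1057)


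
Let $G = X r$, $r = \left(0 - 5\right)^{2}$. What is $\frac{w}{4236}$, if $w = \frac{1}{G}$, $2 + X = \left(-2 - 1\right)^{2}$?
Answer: $\frac{1}{741300} \approx 1.349 \cdot 10^{-6}$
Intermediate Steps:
$r = 25$ ($r = \left(-5\right)^{2} = 25$)
$X = 7$ ($X = -2 + \left(-2 - 1\right)^{2} = -2 + \left(-3\right)^{2} = -2 + 9 = 7$)
$G = 175$ ($G = 7 \cdot 25 = 175$)
$w = \frac{1}{175} \approx 0.0057143$
$\frac{w}{4236} = \frac{1}{175 \cdot 4236} = \frac{1}{175} \cdot \frac{1}{4236} = \frac{1}{741300}$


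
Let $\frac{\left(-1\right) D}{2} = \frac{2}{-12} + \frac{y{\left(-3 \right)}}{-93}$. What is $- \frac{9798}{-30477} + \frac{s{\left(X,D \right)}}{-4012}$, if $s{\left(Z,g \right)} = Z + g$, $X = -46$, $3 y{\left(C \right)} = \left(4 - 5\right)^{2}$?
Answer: $\frac{3785206069}{11371456332} \approx 0.33287$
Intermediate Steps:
$y{\left(C \right)} = \frac{1}{3}$ ($y{\left(C \right)} = \frac{\left(4 - 5\right)^{2}}{3} = \frac{\left(-1\right)^{2}}{3} = \frac{1}{3} \cdot 1 = \frac{1}{3}$)
$D = \frac{95}{279}$ ($D = - 2 \left(\frac{2}{-12} + \frac{1}{3 \left(-93\right)}\right) = - 2 \left(2 \left(- \frac{1}{12}\right) + \frac{1}{3} \left(- \frac{1}{93}\right)\right) = - 2 \left(- \frac{1}{6} - \frac{1}{279}\right) = \left(-2\right) \left(- \frac{95}{558}\right) = \frac{95}{279} \approx 0.3405$)
$- \frac{9798}{-30477} + \frac{s{\left(X,D \right)}}{-4012} = - \frac{9798}{-30477} + \frac{-46 + \frac{95}{279}}{-4012} = \left(-9798\right) \left(- \frac{1}{30477}\right) - - \frac{12739}{1119348} = \frac{3266}{10159} + \frac{12739}{1119348} = \frac{3785206069}{11371456332}$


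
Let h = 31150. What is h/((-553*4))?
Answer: -2225/158 ≈ -14.082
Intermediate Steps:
h/((-553*4)) = 31150/((-553*4)) = 31150/(-2212) = 31150*(-1/2212) = -2225/158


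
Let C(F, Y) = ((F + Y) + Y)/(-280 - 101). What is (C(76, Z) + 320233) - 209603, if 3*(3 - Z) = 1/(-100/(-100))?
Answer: 126449846/1143 ≈ 1.1063e+5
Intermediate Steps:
Z = 8/3 (Z = 3 - 1/(3*((-100/(-100)))) = 3 - 1/(3*((-100*(-1/100)))) = 3 - 1/3/1 = 3 - 1/3*1 = 3 - 1/3 = 8/3 ≈ 2.6667)
C(F, Y) = -2*Y/381 - F/381 (C(F, Y) = (F + 2*Y)/(-381) = (F + 2*Y)*(-1/381) = -2*Y/381 - F/381)
(C(76, Z) + 320233) - 209603 = ((-2/381*8/3 - 1/381*76) + 320233) - 209603 = ((-16/1143 - 76/381) + 320233) - 209603 = (-244/1143 + 320233) - 209603 = 366026075/1143 - 209603 = 126449846/1143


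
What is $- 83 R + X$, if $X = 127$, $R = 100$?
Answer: $-8173$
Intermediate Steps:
$- 83 R + X = \left(-83\right) 100 + 127 = -8300 + 127 = -8173$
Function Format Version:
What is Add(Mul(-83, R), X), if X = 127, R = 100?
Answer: -8173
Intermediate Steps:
Add(Mul(-83, R), X) = Add(Mul(-83, 100), 127) = Add(-8300, 127) = -8173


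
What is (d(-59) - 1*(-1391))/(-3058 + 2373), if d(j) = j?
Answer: -1332/685 ≈ -1.9445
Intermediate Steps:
(d(-59) - 1*(-1391))/(-3058 + 2373) = (-59 - 1*(-1391))/(-3058 + 2373) = (-59 + 1391)/(-685) = 1332*(-1/685) = -1332/685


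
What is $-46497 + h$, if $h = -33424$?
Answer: $-79921$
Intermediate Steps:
$-46497 + h = -46497 - 33424 = -79921$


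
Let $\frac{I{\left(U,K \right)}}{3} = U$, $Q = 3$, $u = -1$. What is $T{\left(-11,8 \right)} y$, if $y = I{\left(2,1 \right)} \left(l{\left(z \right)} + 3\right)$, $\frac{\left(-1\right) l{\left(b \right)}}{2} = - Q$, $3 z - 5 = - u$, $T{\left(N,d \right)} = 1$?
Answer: $54$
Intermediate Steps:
$I{\left(U,K \right)} = 3 U$
$z = 2$ ($z = \frac{5}{3} + \frac{\left(-1\right) \left(-1\right)}{3} = \frac{5}{3} + \frac{1}{3} \cdot 1 = \frac{5}{3} + \frac{1}{3} = 2$)
$l{\left(b \right)} = 6$ ($l{\left(b \right)} = - 2 \left(\left(-1\right) 3\right) = \left(-2\right) \left(-3\right) = 6$)
$y = 54$ ($y = 3 \cdot 2 \left(6 + 3\right) = 6 \cdot 9 = 54$)
$T{\left(-11,8 \right)} y = 1 \cdot 54 = 54$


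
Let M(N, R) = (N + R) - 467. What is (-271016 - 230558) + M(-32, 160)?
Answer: -501913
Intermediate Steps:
M(N, R) = -467 + N + R
(-271016 - 230558) + M(-32, 160) = (-271016 - 230558) + (-467 - 32 + 160) = -501574 - 339 = -501913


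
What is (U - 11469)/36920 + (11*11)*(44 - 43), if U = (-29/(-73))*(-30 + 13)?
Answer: 32527663/269516 ≈ 120.69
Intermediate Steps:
U = -493/73 (U = -29*(-1/73)*(-17) = (29/73)*(-17) = -493/73 ≈ -6.7534)
(U - 11469)/36920 + (11*11)*(44 - 43) = (-493/73 - 11469)/36920 + (11*11)*(44 - 43) = -837730/73*1/36920 + 121*1 = -83773/269516 + 121 = 32527663/269516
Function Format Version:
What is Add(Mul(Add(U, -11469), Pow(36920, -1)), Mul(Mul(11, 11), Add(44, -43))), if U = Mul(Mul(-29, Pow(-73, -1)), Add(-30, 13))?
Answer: Rational(32527663, 269516) ≈ 120.69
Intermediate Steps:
U = Rational(-493, 73) (U = Mul(Mul(-29, Rational(-1, 73)), -17) = Mul(Rational(29, 73), -17) = Rational(-493, 73) ≈ -6.7534)
Add(Mul(Add(U, -11469), Pow(36920, -1)), Mul(Mul(11, 11), Add(44, -43))) = Add(Mul(Add(Rational(-493, 73), -11469), Pow(36920, -1)), Mul(Mul(11, 11), Add(44, -43))) = Add(Mul(Rational(-837730, 73), Rational(1, 36920)), Mul(121, 1)) = Add(Rational(-83773, 269516), 121) = Rational(32527663, 269516)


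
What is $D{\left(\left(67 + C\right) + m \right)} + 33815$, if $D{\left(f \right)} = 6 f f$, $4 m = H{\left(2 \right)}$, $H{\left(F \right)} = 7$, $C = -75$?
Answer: $\frac{272395}{8} \approx 34049.0$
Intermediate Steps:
$m = \frac{7}{4}$ ($m = \frac{1}{4} \cdot 7 = \frac{7}{4} \approx 1.75$)
$D{\left(f \right)} = 6 f^{2}$
$D{\left(\left(67 + C\right) + m \right)} + 33815 = 6 \left(\left(67 - 75\right) + \frac{7}{4}\right)^{2} + 33815 = 6 \left(-8 + \frac{7}{4}\right)^{2} + 33815 = 6 \left(- \frac{25}{4}\right)^{2} + 33815 = 6 \cdot \frac{625}{16} + 33815 = \frac{1875}{8} + 33815 = \frac{272395}{8}$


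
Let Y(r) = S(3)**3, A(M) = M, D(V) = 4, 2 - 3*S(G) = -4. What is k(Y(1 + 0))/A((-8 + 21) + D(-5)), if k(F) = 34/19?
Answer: 2/19 ≈ 0.10526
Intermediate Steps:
S(G) = 2 (S(G) = 2/3 - 1/3*(-4) = 2/3 + 4/3 = 2)
Y(r) = 8 (Y(r) = 2**3 = 8)
k(F) = 34/19 (k(F) = 34*(1/19) = 34/19)
k(Y(1 + 0))/A((-8 + 21) + D(-5)) = 34/(19*((-8 + 21) + 4)) = 34/(19*(13 + 4)) = (34/19)/17 = (34/19)*(1/17) = 2/19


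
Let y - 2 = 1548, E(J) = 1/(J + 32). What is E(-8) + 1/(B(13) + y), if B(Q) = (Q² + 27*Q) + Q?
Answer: 2107/49992 ≈ 0.042147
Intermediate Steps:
B(Q) = Q² + 28*Q
E(J) = 1/(32 + J)
y = 1550 (y = 2 + 1548 = 1550)
E(-8) + 1/(B(13) + y) = 1/(32 - 8) + 1/(13*(28 + 13) + 1550) = 1/24 + 1/(13*41 + 1550) = 1/24 + 1/(533 + 1550) = 1/24 + 1/2083 = 2107/49992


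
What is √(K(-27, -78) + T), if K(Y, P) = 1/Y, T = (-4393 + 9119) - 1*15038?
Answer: 5*I*√33411/9 ≈ 101.55*I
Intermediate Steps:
T = -10312 (T = 4726 - 15038 = -10312)
√(K(-27, -78) + T) = √(1/(-27) - 10312) = √(-1/27 - 10312) = √(-278425/27) = 5*I*√33411/9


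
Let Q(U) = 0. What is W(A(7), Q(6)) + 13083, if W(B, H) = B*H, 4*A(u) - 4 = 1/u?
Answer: 13083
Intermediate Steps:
A(u) = 1 + 1/(4*u)
W(A(7), Q(6)) + 13083 = ((¼ + 7)/7)*0 + 13083 = ((⅐)*(29/4))*0 + 13083 = (29/28)*0 + 13083 = 0 + 13083 = 13083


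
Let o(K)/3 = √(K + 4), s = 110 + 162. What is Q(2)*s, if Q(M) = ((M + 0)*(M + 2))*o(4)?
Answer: 13056*√2 ≈ 18464.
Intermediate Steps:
s = 272
o(K) = 3*√(4 + K) (o(K) = 3*√(K + 4) = 3*√(4 + K))
Q(M) = 6*M*√2*(2 + M) (Q(M) = ((M + 0)*(M + 2))*(3*√(4 + 4)) = (M*(2 + M))*(3*√8) = (M*(2 + M))*(3*(2*√2)) = (M*(2 + M))*(6*√2) = 6*M*√2*(2 + M))
Q(2)*s = (6*2*√2*(2 + 2))*272 = (6*2*√2*4)*272 = (48*√2)*272 = 13056*√2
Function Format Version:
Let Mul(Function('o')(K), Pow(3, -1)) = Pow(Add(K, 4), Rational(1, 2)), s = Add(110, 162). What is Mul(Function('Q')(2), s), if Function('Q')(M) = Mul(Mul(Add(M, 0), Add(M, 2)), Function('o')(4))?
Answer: Mul(13056, Pow(2, Rational(1, 2))) ≈ 18464.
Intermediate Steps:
s = 272
Function('o')(K) = Mul(3, Pow(Add(4, K), Rational(1, 2))) (Function('o')(K) = Mul(3, Pow(Add(K, 4), Rational(1, 2))) = Mul(3, Pow(Add(4, K), Rational(1, 2))))
Function('Q')(M) = Mul(6, M, Pow(2, Rational(1, 2)), Add(2, M)) (Function('Q')(M) = Mul(Mul(Add(M, 0), Add(M, 2)), Mul(3, Pow(Add(4, 4), Rational(1, 2)))) = Mul(Mul(M, Add(2, M)), Mul(3, Pow(8, Rational(1, 2)))) = Mul(Mul(M, Add(2, M)), Mul(3, Mul(2, Pow(2, Rational(1, 2))))) = Mul(Mul(M, Add(2, M)), Mul(6, Pow(2, Rational(1, 2)))) = Mul(6, M, Pow(2, Rational(1, 2)), Add(2, M)))
Mul(Function('Q')(2), s) = Mul(Mul(6, 2, Pow(2, Rational(1, 2)), Add(2, 2)), 272) = Mul(Mul(6, 2, Pow(2, Rational(1, 2)), 4), 272) = Mul(Mul(48, Pow(2, Rational(1, 2))), 272) = Mul(13056, Pow(2, Rational(1, 2)))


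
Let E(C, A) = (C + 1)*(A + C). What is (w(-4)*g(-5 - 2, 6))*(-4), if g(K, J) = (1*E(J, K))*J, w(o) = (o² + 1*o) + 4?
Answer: 2688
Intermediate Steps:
w(o) = 4 + o + o² (w(o) = (o² + o) + 4 = (o + o²) + 4 = 4 + o + o²)
E(C, A) = (1 + C)*(A + C)
g(K, J) = J*(J + K + J² + J*K) (g(K, J) = (1*(K + J + J² + K*J))*J = (1*(K + J + J² + J*K))*J = (1*(J + K + J² + J*K))*J = (J + K + J² + J*K)*J = J*(J + K + J² + J*K))
(w(-4)*g(-5 - 2, 6))*(-4) = ((4 - 4 + (-4)²)*(6*(6 + (-5 - 2) + 6² + 6*(-5 - 2))))*(-4) = ((4 - 4 + 16)*(6*(6 - 7 + 36 + 6*(-7))))*(-4) = (16*(6*(6 - 7 + 36 - 42)))*(-4) = (16*(6*(-7)))*(-4) = (16*(-42))*(-4) = -672*(-4) = 2688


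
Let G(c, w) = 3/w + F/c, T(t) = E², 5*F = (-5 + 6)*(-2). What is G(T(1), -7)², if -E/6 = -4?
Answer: 18722929/101606400 ≈ 0.18427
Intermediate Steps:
E = 24 (E = -6*(-4) = 24)
F = -⅖ (F = ((-5 + 6)*(-2))/5 = (1*(-2))/5 = (⅕)*(-2) = -⅖ ≈ -0.40000)
T(t) = 576 (T(t) = 24² = 576)
G(c, w) = 3/w - 2/(5*c)
G(T(1), -7)² = (3/(-7) - ⅖/576)² = (3*(-⅐) - ⅖*1/576)² = (-3/7 - 1/1440)² = (-4327/10080)² = 18722929/101606400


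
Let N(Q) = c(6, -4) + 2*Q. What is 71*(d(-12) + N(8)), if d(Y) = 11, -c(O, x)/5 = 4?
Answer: 497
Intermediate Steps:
c(O, x) = -20 (c(O, x) = -5*4 = -20)
N(Q) = -20 + 2*Q
71*(d(-12) + N(8)) = 71*(11 + (-20 + 2*8)) = 71*(11 + (-20 + 16)) = 71*(11 - 4) = 71*7 = 497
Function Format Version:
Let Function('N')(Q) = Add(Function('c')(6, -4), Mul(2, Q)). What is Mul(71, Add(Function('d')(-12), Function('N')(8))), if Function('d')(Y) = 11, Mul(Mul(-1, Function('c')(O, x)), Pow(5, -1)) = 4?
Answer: 497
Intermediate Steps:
Function('c')(O, x) = -20 (Function('c')(O, x) = Mul(-5, 4) = -20)
Function('N')(Q) = Add(-20, Mul(2, Q))
Mul(71, Add(Function('d')(-12), Function('N')(8))) = Mul(71, Add(11, Add(-20, Mul(2, 8)))) = Mul(71, Add(11, Add(-20, 16))) = Mul(71, Add(11, -4)) = Mul(71, 7) = 497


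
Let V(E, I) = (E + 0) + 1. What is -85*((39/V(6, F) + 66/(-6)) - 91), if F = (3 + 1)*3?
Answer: 57375/7 ≈ 8196.4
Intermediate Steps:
F = 12 (F = 4*3 = 12)
V(E, I) = 1 + E (V(E, I) = E + 1 = 1 + E)
-85*((39/V(6, F) + 66/(-6)) - 91) = -85*((39/(1 + 6) + 66/(-6)) - 91) = -85*((39/7 + 66*(-⅙)) - 91) = -85*((39*(⅐) - 11) - 91) = -85*((39/7 - 11) - 91) = -85*(-38/7 - 91) = -85*(-675/7) = 57375/7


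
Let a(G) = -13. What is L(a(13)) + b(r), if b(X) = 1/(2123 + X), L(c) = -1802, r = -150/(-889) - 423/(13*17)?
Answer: -751002747111/416760790 ≈ -1802.0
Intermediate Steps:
r = -342897/196469 (r = -150*(-1/889) - 423/221 = 150/889 - 423*1/221 = 150/889 - 423/221 = -342897/196469 ≈ -1.7453)
L(a(13)) + b(r) = -1802 + 1/(2123 - 342897/196469) = -1802 + 1/(416760790/196469) = -1802 + 196469/416760790 = -751002747111/416760790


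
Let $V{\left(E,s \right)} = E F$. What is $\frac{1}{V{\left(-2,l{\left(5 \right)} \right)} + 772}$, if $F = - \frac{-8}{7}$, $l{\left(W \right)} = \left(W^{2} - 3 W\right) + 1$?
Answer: $\frac{7}{5388} \approx 0.0012992$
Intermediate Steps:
$l{\left(W \right)} = 1 + W^{2} - 3 W$
$F = \frac{8}{7}$ ($F = - \frac{-8}{7} = \left(-1\right) \left(- \frac{8}{7}\right) = \frac{8}{7} \approx 1.1429$)
$V{\left(E,s \right)} = \frac{8 E}{7}$ ($V{\left(E,s \right)} = E \frac{8}{7} = \frac{8 E}{7}$)
$\frac{1}{V{\left(-2,l{\left(5 \right)} \right)} + 772} = \frac{1}{\frac{8}{7} \left(-2\right) + 772} = \frac{1}{- \frac{16}{7} + 772} = \frac{1}{\frac{5388}{7}} = \frac{7}{5388}$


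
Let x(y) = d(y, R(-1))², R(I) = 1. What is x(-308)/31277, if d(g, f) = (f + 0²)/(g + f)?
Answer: 1/2947825973 ≈ 3.3923e-10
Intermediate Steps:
d(g, f) = f/(f + g) (d(g, f) = (f + 0)/(f + g) = f/(f + g))
x(y) = (1 + y)⁻² (x(y) = (1/(1 + y))² = (1 + y)⁻²)
x(-308)/31277 = 1/((1 - 308)²*31277) = (1/31277)/(-307)² = (1/94249)*(1/31277) = 1/2947825973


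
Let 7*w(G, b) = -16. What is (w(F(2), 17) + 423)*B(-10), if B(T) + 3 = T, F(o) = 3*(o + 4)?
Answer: -38285/7 ≈ -5469.3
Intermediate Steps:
F(o) = 12 + 3*o (F(o) = 3*(4 + o) = 12 + 3*o)
w(G, b) = -16/7 (w(G, b) = (1/7)*(-16) = -16/7)
B(T) = -3 + T
(w(F(2), 17) + 423)*B(-10) = (-16/7 + 423)*(-3 - 10) = (2945/7)*(-13) = -38285/7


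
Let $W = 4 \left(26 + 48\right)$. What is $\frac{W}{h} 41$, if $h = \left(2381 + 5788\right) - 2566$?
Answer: $\frac{12136}{5603} \approx 2.166$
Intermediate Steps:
$W = 296$ ($W = 4 \cdot 74 = 296$)
$h = 5603$ ($h = 8169 - 2566 = 5603$)
$\frac{W}{h} 41 = \frac{296}{5603} \cdot 41 = \frac{12136}{5603}$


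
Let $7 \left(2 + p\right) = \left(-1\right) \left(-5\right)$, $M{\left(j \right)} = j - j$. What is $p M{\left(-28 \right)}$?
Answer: $0$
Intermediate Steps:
$M{\left(j \right)} = 0$
$p = - \frac{9}{7}$ ($p = -2 + \frac{\left(-1\right) \left(-5\right)}{7} = -2 + \frac{1}{7} \cdot 5 = -2 + \frac{5}{7} = - \frac{9}{7} \approx -1.2857$)
$p M{\left(-28 \right)} = \left(- \frac{9}{7}\right) 0 = 0$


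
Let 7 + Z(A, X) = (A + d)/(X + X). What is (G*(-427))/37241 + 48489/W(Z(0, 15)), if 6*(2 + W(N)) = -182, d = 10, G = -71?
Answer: -5414395798/3612377 ≈ -1498.8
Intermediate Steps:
Z(A, X) = -7 + (10 + A)/(2*X) (Z(A, X) = -7 + (A + 10)/(X + X) = -7 + (10 + A)/((2*X)) = -7 + (10 + A)*(1/(2*X)) = -7 + (10 + A)/(2*X))
W(N) = -97/3 (W(N) = -2 + (1/6)*(-182) = -2 - 91/3 = -97/3)
(G*(-427))/37241 + 48489/W(Z(0, 15)) = -71*(-427)/37241 + 48489/(-97/3) = 30317*(1/37241) + 48489*(-3/97) = 30317/37241 - 145467/97 = -5414395798/3612377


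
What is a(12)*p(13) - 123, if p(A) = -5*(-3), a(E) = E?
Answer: 57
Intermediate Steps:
p(A) = 15
a(12)*p(13) - 123 = 12*15 - 123 = 180 - 123 = 57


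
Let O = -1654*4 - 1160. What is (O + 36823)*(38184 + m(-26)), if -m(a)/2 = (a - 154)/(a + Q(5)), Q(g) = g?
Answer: 7760428896/7 ≈ 1.1086e+9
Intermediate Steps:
O = -7776 (O = -6616 - 1160 = -7776)
m(a) = -2*(-154 + a)/(5 + a) (m(a) = -2*(a - 154)/(a + 5) = -2*(-154 + a)/(5 + a))
(O + 36823)*(38184 + m(-26)) = (-7776 + 36823)*(38184 + 2*(154 - 1*(-26))/(5 - 26)) = 29047*(38184 + 2*(154 + 26)/(-21)) = 29047*(38184 + 2*(-1/21)*180) = 29047*(38184 - 120/7) = 29047*(267168/7) = 7760428896/7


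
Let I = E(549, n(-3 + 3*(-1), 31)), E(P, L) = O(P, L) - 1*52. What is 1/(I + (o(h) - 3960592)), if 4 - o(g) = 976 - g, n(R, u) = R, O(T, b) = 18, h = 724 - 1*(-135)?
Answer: -1/3960739 ≈ -2.5248e-7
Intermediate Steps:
h = 859 (h = 724 + 135 = 859)
E(P, L) = -34 (E(P, L) = 18 - 1*52 = 18 - 52 = -34)
o(g) = -972 + g (o(g) = 4 - (976 - g) = 4 + (-976 + g) = -972 + g)
I = -34
1/(I + (o(h) - 3960592)) = 1/(-34 + ((-972 + 859) - 3960592)) = 1/(-34 + (-113 - 3960592)) = 1/(-34 - 3960705) = 1/(-3960739) = -1/3960739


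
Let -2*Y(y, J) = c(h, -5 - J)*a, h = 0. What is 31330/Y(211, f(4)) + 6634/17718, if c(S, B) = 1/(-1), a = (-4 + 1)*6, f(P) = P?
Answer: -92507539/26577 ≈ -3480.7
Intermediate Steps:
a = -18 (a = -3*6 = -18)
c(S, B) = -1
Y(y, J) = -9 (Y(y, J) = -(-1)*(-18)/2 = -1/2*18 = -9)
31330/Y(211, f(4)) + 6634/17718 = 31330/(-9) + 6634/17718 = 31330*(-1/9) + 6634*(1/17718) = -31330/9 + 3317/8859 = -92507539/26577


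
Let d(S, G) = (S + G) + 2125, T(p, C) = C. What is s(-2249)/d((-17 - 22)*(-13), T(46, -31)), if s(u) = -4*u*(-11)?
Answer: -98956/2601 ≈ -38.045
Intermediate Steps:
s(u) = 44*u
d(S, G) = 2125 + G + S (d(S, G) = (G + S) + 2125 = 2125 + G + S)
s(-2249)/d((-17 - 22)*(-13), T(46, -31)) = (44*(-2249))/(2125 - 31 + (-17 - 22)*(-13)) = -98956/(2125 - 31 - 39*(-13)) = -98956/(2125 - 31 + 507) = -98956/2601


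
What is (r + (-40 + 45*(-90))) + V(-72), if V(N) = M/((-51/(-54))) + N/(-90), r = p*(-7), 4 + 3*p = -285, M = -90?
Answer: -895091/255 ≈ -3510.2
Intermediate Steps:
p = -289/3 (p = -4/3 + (1/3)*(-285) = -4/3 - 95 = -289/3 ≈ -96.333)
r = 2023/3 (r = -289/3*(-7) = 2023/3 ≈ 674.33)
V(N) = -1620/17 - N/90 (V(N) = -90/((-51/(-54))) + N/(-90) = -90/((-51*(-1/54))) + N*(-1/90) = -90/17/18 - N/90 = -90*18/17 - N/90 = -1620/17 - N/90)
(r + (-40 + 45*(-90))) + V(-72) = (2023/3 + (-40 + 45*(-90))) + (-1620/17 - 1/90*(-72)) = (2023/3 + (-40 - 4050)) + (-1620/17 + 4/5) = (2023/3 - 4090) - 8032/85 = -10247/3 - 8032/85 = -895091/255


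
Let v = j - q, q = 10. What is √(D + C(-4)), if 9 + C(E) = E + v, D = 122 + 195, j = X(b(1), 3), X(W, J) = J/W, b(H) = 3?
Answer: √295 ≈ 17.176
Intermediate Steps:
j = 1 (j = 3/3 = 3*(⅓) = 1)
D = 317
v = -9 (v = 1 - 1*10 = 1 - 10 = -9)
C(E) = -18 + E (C(E) = -9 + (E - 9) = -9 + (-9 + E) = -18 + E)
√(D + C(-4)) = √(317 + (-18 - 4)) = √(317 - 22) = √295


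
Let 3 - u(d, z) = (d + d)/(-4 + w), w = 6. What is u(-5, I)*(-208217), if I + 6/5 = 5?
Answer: -1665736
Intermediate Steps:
I = 19/5 (I = -6/5 + 5 = 19/5 ≈ 3.8000)
u(d, z) = 3 - d (u(d, z) = 3 - (d + d)/(-4 + 6) = 3 - 2*d/2 = 3 - d)
u(-5, I)*(-208217) = (3 - 1*(-5))*(-208217) = (3 + 5)*(-208217) = 8*(-208217) = -1665736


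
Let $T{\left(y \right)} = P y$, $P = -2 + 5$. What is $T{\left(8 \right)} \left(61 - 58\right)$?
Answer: $72$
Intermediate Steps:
$P = 3$
$T{\left(y \right)} = 3 y$
$T{\left(8 \right)} \left(61 - 58\right) = 3 \cdot 8 \left(61 - 58\right) = 24 \cdot 3 = 72$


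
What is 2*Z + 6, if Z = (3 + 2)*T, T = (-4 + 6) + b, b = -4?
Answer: -14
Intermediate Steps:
T = -2 (T = (-4 + 6) - 4 = 2 - 4 = -2)
Z = -10 (Z = (3 + 2)*(-2) = 5*(-2) = -10)
2*Z + 6 = 2*(-10) + 6 = -20 + 6 = -14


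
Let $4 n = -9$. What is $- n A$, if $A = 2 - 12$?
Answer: $- \frac{45}{2} \approx -22.5$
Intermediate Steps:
$n = - \frac{9}{4}$ ($n = \frac{1}{4} \left(-9\right) = - \frac{9}{4} \approx -2.25$)
$A = -10$ ($A = 2 - 12 = -10$)
$- n A = \left(-1\right) \left(- \frac{9}{4}\right) \left(-10\right) = \frac{9}{4} \left(-10\right) = - \frac{45}{2}$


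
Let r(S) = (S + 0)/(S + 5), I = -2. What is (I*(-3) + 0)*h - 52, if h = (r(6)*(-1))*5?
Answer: -752/11 ≈ -68.364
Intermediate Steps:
r(S) = S/(5 + S)
h = -30/11 (h = ((6/(5 + 6))*(-1))*5 = ((6/11)*(-1))*5 = -6/11*5 = -30/11 ≈ -2.7273)
(I*(-3) + 0)*h - 52 = (-2*(-3) + 0)*(-30/11) - 52 = (6 + 0)*(-30/11) - 52 = 6*(-30/11) - 52 = -180/11 - 52 = -752/11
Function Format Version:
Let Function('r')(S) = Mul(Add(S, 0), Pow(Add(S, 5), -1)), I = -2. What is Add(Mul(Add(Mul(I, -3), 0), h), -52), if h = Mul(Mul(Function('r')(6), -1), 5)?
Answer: Rational(-752, 11) ≈ -68.364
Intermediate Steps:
Function('r')(S) = Mul(S, Pow(Add(5, S), -1))
h = Rational(-30, 11) (h = Mul(Mul(Mul(6, Pow(Add(5, 6), -1)), -1), 5) = Mul(Mul(Mul(6, Pow(11, -1)), -1), 5) = Mul(Mul(Mul(6, Rational(1, 11)), -1), 5) = Mul(Mul(Rational(6, 11), -1), 5) = Mul(Rational(-6, 11), 5) = Rational(-30, 11) ≈ -2.7273)
Add(Mul(Add(Mul(I, -3), 0), h), -52) = Add(Mul(Add(Mul(-2, -3), 0), Rational(-30, 11)), -52) = Add(Mul(Add(6, 0), Rational(-30, 11)), -52) = Add(Mul(6, Rational(-30, 11)), -52) = Add(Rational(-180, 11), -52) = Rational(-752, 11)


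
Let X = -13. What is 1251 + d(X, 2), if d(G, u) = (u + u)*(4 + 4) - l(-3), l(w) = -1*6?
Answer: 1289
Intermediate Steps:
l(w) = -6
d(G, u) = 6 + 16*u (d(G, u) = (u + u)*(4 + 4) - 1*(-6) = (2*u)*8 + 6 = 16*u + 6 = 6 + 16*u)
1251 + d(X, 2) = 1251 + (6 + 16*2) = 1251 + (6 + 32) = 1251 + 38 = 1289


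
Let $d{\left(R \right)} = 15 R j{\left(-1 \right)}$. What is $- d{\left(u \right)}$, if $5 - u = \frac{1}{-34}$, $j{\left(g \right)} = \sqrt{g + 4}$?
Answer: $- \frac{2565 \sqrt{3}}{34} \approx -130.67$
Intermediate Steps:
$j{\left(g \right)} = \sqrt{4 + g}$
$u = \frac{171}{34}$ ($u = 5 - \frac{1}{-34} = 5 - - \frac{1}{34} = 5 + \frac{1}{34} = \frac{171}{34} \approx 5.0294$)
$d{\left(R \right)} = 15 R \sqrt{3}$ ($d{\left(R \right)} = 15 R \sqrt{4 - 1} = 15 R \sqrt{3}$)
$- d{\left(u \right)} = - \frac{15 \cdot 171 \sqrt{3}}{34} = - \frac{2565 \sqrt{3}}{34}$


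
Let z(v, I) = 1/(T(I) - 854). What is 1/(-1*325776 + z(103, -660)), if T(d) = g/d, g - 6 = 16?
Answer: -25621/8346706926 ≈ -3.0696e-6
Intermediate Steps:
g = 22 (g = 6 + 16 = 22)
T(d) = 22/d
z(v, I) = 1/(-854 + 22/I) (z(v, I) = 1/(22/I - 854) = 1/(-854 + 22/I))
1/(-1*325776 + z(103, -660)) = 1/(-1*325776 - 1*(-660)/(-22 + 854*(-660))) = 1/(-325776 - 1*(-660)/(-22 - 563640)) = 1/(-325776 - 1*(-660)/(-563662)) = 1/(-325776 - 1*(-660)*(-1/563662)) = 1/(-325776 - 30/25621) = 1/(-8346706926/25621) = -25621/8346706926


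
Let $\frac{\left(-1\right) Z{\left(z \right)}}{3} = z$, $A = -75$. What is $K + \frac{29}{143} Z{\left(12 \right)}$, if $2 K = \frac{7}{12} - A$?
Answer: $\frac{104645}{3432} \approx 30.491$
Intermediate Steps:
$Z{\left(z \right)} = - 3 z$
$K = \frac{907}{24}$ ($K = \frac{\frac{7}{12} - -75}{2} = \frac{7 \cdot \frac{1}{12} + 75}{2} = \frac{\frac{7}{12} + 75}{2} = \frac{1}{2} \cdot \frac{907}{12} = \frac{907}{24} \approx 37.792$)
$K + \frac{29}{143} Z{\left(12 \right)} = \frac{907}{24} + \frac{29}{143} \left(\left(-3\right) 12\right) = \frac{907}{24} + 29 \cdot \frac{1}{143} \left(-36\right) = \frac{907}{24} + \frac{29}{143} \left(-36\right) = \frac{907}{24} - \frac{1044}{143} = \frac{104645}{3432}$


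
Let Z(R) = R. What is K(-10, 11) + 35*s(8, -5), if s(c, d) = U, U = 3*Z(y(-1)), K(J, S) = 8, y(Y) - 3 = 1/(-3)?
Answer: 288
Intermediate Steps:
y(Y) = 8/3 (y(Y) = 3 + 1/(-3) = 3 + 1*(-⅓) = 3 - ⅓ = 8/3)
U = 8 (U = 3*(8/3) = 8)
s(c, d) = 8
K(-10, 11) + 35*s(8, -5) = 8 + 35*8 = 8 + 280 = 288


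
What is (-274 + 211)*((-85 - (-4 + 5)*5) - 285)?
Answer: 23625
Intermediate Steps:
(-274 + 211)*((-85 - (-4 + 5)*5) - 285) = -63*((-85 - 5) - 285) = -63*(-90 - 285) = -63*(-375) = 23625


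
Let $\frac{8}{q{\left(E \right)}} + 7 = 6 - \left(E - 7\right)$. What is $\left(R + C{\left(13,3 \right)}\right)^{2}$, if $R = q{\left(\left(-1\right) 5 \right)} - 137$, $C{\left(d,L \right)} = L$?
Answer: $\frac{2149156}{121} \approx 17762.0$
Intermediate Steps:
$q{\left(E \right)} = \frac{8}{6 - E}$ ($q{\left(E \right)} = \frac{8}{-7 - \left(-13 + E\right)} = \frac{8}{6 - E}$)
$R = - \frac{1499}{11}$ ($R = - \frac{8}{-6 - 5} - 137 = - \frac{8}{-11} - 137 = \left(-8\right) \left(- \frac{1}{11}\right) - 137 = \frac{8}{11} - 137 = - \frac{1499}{11} \approx -136.27$)
$\left(R + C{\left(13,3 \right)}\right)^{2} = \left(- \frac{1499}{11} + 3\right)^{2} = \left(- \frac{1466}{11}\right)^{2} = \frac{2149156}{121}$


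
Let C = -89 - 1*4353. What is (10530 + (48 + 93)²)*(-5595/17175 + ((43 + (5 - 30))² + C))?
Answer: -143402553513/1145 ≈ -1.2524e+8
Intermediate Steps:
C = -4442 (C = -89 - 4353 = -4442)
(10530 + (48 + 93)²)*(-5595/17175 + ((43 + (5 - 30))² + C)) = (10530 + (48 + 93)²)*(-5595/17175 + ((43 + (5 - 30))² - 4442)) = (10530 + 141²)*(-5595*1/17175 + ((43 - 25)² - 4442)) = (10530 + 19881)*(-373/1145 + (18² - 4442)) = 30411*(-373/1145 + (324 - 4442)) = 30411*(-373/1145 - 4118) = 30411*(-4715483/1145) = -143402553513/1145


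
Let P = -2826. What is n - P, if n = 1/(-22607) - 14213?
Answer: -257425910/22607 ≈ -11387.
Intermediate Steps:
n = -321313292/22607 (n = -1/22607 - 14213 = -321313292/22607 ≈ -14213.)
n - P = -321313292/22607 - 1*(-2826) = -321313292/22607 + 2826 = -257425910/22607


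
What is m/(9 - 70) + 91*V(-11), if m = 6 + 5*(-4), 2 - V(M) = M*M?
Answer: -660555/61 ≈ -10829.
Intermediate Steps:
V(M) = 2 - M² (V(M) = 2 - M*M = 2 - M²)
m = -14 (m = 6 - 20 = -14)
m/(9 - 70) + 91*V(-11) = -14/(9 - 70) + 91*(2 - 1*(-11)²) = -14/(-61) + 91*(2 - 1*121) = -14*(-1/61) + 91*(2 - 121) = 14/61 + 91*(-119) = 14/61 - 10829 = -660555/61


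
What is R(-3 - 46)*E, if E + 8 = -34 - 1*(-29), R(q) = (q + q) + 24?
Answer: 962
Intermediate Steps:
R(q) = 24 + 2*q (R(q) = 2*q + 24 = 24 + 2*q)
E = -13 (E = -8 + (-34 - 1*(-29)) = -8 + (-34 + 29) = -8 - 5 = -13)
R(-3 - 46)*E = (24 + 2*(-3 - 46))*(-13) = (24 + 2*(-49))*(-13) = (24 - 98)*(-13) = -74*(-13) = 962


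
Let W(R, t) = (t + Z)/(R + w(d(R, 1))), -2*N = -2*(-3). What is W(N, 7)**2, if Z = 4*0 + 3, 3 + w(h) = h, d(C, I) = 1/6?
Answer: 144/49 ≈ 2.9388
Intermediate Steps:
d(C, I) = 1/6
w(h) = -3 + h
Z = 3 (Z = 0 + 3 = 3)
N = -3 (N = -(-1)*(-3) = -1/2*6 = -3)
W(R, t) = (3 + t)/(-17/6 + R) (W(R, t) = (t + 3)/(R + (-3 + 1/6)) = (3 + t)/(R - 17/6) = (3 + t)/(-17/6 + R))
W(N, 7)**2 = (6*(3 + 7)/(-17 + 6*(-3)))**2 = (6*10/(-17 - 18))**2 = (6*10/(-35))**2 = (6*(-1/35)*10)**2 = (-12/7)**2 = 144/49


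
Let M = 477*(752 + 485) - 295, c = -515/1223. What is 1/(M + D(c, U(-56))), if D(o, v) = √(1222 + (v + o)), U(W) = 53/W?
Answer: 40391071952/23820796164381131 - 2*√1431376547594/23820796164381131 ≈ 1.6955e-6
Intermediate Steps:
c = -515/1223 (c = -515*1/1223 = -515/1223 ≈ -0.42110)
M = 589754 (M = 477*1237 - 295 = 590049 - 295 = 589754)
D(o, v) = √(1222 + o + v) (D(o, v) = √(1222 + (o + v)) = √(1222 + o + v))
1/(M + D(c, U(-56))) = 1/(589754 + √(1222 - 515/1223 + 53/(-56))) = 1/(589754 + √(1222 - 515/1223 + 53*(-1/56))) = 1/(589754 + √(1222 - 515/1223 - 53/56)) = 1/(589754 + √(83598677/68488)) = 1/(589754 + √1431376547594/34244)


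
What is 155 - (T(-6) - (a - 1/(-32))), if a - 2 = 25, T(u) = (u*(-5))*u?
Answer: 11585/32 ≈ 362.03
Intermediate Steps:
T(u) = -5*u² (T(u) = (-5*u)*u = -5*u²)
a = 27 (a = 2 + 25 = 27)
155 - (T(-6) - (a - 1/(-32))) = 155 - (-5*(-6)² - (27 - 1/(-32))) = 155 - (-5*36 - (27 - 1*(-1/32))) = 155 - (-180 - (27 + 1/32)) = 155 - (-180 - 1*865/32) = 155 - (-180 - 865/32) = 155 - 1*(-6625/32) = 155 + 6625/32 = 11585/32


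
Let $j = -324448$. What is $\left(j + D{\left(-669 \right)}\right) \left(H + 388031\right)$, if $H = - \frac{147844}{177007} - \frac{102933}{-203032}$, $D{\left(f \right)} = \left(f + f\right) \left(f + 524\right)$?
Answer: $- \frac{909484130150637545273}{17969042612} \approx -5.0614 \cdot 10^{10}$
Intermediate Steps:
$D{\left(f \right)} = 2 f \left(524 + f\right)$
$H = - \frac{11797201477}{35938085224}$ ($H = \left(-147844\right) \frac{1}{177007} - - \frac{102933}{203032} = - \frac{147844}{177007} + \frac{102933}{203032} = - \frac{11797201477}{35938085224} \approx -0.32826$)
$\left(j + D{\left(-669 \right)}\right) \left(H + 388031\right) = \left(-324448 + 2 \left(-669\right) \left(524 - 669\right)\right) \left(- \frac{11797201477}{35938085224} + 388031\right) = \left(-324448 + 2 \left(-669\right) \left(-145\right)\right) \frac{13945079350352467}{35938085224} = \left(-324448 + 194010\right) \frac{13945079350352467}{35938085224} = \left(-130438\right) \frac{13945079350352467}{35938085224} = - \frac{909484130150637545273}{17969042612}$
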